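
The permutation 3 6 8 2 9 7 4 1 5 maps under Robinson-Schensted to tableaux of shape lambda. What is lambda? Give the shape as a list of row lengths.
Row-insert each entry into an empty tableau.

After inserting 3: P = [[3]].
After inserting 6: P = [[3, 6]].
After inserting 8: P = [[3, 6, 8]].
After inserting 2: P = [[2, 6, 8], [3]].
After inserting 9: P = [[2, 6, 8, 9], [3]].
After inserting 7: P = [[2, 6, 7, 9], [3, 8]].
After inserting 4: P = [[2, 4, 7, 9], [3, 6], [8]].
After inserting 1: P = [[1, 4, 7, 9], [2, 6], [3], [8]].
After inserting 5: P = [[1, 4, 5, 9], [2, 6, 7], [3], [8]].

The final insertion tableau P = [[1, 4, 5, 9], [2, 6, 7], [3], [8]] has shape [4, 3, 1, 1].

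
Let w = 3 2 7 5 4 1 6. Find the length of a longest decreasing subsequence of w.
4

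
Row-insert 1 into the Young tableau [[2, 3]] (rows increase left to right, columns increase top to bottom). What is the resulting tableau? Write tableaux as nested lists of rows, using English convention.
[[1, 3], [2]]

In row 1, 1 replaces 2 (the leftmost entry greater than 1); 2 is bumped to row 2. 2 starts a new row 2. The new tableau is [[1, 3], [2]].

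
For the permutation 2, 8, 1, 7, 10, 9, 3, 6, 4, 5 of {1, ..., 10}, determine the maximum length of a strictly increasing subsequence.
4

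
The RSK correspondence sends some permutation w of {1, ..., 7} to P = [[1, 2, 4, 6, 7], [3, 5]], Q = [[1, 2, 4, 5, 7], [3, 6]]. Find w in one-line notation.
Reverse RSK: for i = n, n-1, ..., 1, locate i in Q, remove the corresponding corner cell from P, and reverse-bump its entry up through P; the value ejected from row 1 is w(i).

So w = 1 3 2 5 6 4 7.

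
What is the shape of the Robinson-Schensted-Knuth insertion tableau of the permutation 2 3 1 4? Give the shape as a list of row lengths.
[3, 1]

RSK row insertion gives P = [[1, 3, 4], [2]], which has shape [3, 1].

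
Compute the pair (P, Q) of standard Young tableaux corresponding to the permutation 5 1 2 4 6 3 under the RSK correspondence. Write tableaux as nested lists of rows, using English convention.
Insert each entry of the permutation into P by Schensted row insertion, recording in Q the position of each new cell.

Insert 5: appended to row 1. P = [[5]], Q = [[1]].
Insert 1: 1 bumps 5 from row 1; 5 starts row 2. P = [[1], [5]], Q = [[1], [2]].
Insert 2: appended to row 1. P = [[1, 2], [5]], Q = [[1, 3], [2]].
Insert 4: appended to row 1. P = [[1, 2, 4], [5]], Q = [[1, 3, 4], [2]].
Insert 6: appended to row 1. P = [[1, 2, 4, 6], [5]], Q = [[1, 3, 4, 5], [2]].
Insert 3: 3 bumps 4 from row 1; 4 bumps 5 from row 2; 5 starts row 3. P = [[1, 2, 3, 6], [4], [5]], Q = [[1, 3, 4, 5], [2], [6]].

So P = [[1, 2, 3, 6], [4], [5]], Q = [[1, 3, 4, 5], [2], [6]].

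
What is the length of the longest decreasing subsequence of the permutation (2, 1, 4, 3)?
2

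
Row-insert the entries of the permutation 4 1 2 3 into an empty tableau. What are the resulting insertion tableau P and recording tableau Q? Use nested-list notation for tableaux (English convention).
Insert each entry of the permutation into P by Schensted row insertion, recording in Q the position of each new cell.

Insert 4: appended to row 1. P = [[4]], Q = [[1]].
Insert 1: 1 bumps 4 from row 1; 4 starts row 2. P = [[1], [4]], Q = [[1], [2]].
Insert 2: appended to row 1. P = [[1, 2], [4]], Q = [[1, 3], [2]].
Insert 3: appended to row 1. P = [[1, 2, 3], [4]], Q = [[1, 3, 4], [2]].

So P = [[1, 2, 3], [4]], Q = [[1, 3, 4], [2]].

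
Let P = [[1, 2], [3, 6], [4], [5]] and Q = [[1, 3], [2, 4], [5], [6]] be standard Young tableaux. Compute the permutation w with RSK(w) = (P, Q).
Reverse the RSK construction: for i from n down to 1, find the cell of Q containing i, remove the entry at that cell from P, and reverse-bump it up through P; the value ejected from row 1 is w(i).

Step i=6: Q has 6 at row 4, column 1; remove 5 from row 4 of P and reverse-bump: 5 enters row 3 and ejects 4; 4 enters row 2 and ejects 3; 3 enters row 1 and ejects 2. So w(6) = 2. P is now [[1, 3], [4, 6], [5]].
Step i=5: Q has 5 at row 3, column 1; remove 5 from row 3 of P and reverse-bump: 5 enters row 2 and ejects 4; 4 enters row 1 and ejects 3. So w(5) = 3. P is now [[1, 4], [5, 6]].
Step i=4: Q has 4 at row 2, column 2; remove 6 from row 2 of P and reverse-bump: 6 enters row 1 and ejects 4. So w(4) = 4. P is now [[1, 6], [5]].
Step i=3: Q has 3 at row 1, column 2; remove that cell from P, ejecting 6. So w(3) = 6. P is now [[1], [5]].
Step i=2: Q has 2 at row 2, column 1; remove 5 from row 2 of P and reverse-bump: 5 enters row 1 and ejects 1. So w(2) = 1. P is now [[5]].
Step i=1: Q has 1 at row 1, column 1; remove that cell from P, ejecting 5. So w(1) = 5. P is now [].

So w = 5 1 6 4 3 2.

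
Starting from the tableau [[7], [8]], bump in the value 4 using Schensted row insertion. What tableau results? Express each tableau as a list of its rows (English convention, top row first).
In row 1, 4 replaces 7 (the leftmost entry greater than 4); 7 is bumped to row 2. In row 2, 7 replaces 8 (the leftmost entry greater than 7); 8 is bumped to row 3. 8 starts a new row 3. The new tableau is [[4], [7], [8]].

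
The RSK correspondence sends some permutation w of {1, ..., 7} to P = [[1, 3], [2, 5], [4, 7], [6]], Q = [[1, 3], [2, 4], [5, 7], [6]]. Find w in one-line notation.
Reverse RSK: for i = n, n-1, ..., 1, locate i in Q, remove the corresponding corner cell from P, and reverse-bump its entry up through P; the value ejected from row 1 is w(i).

So w = 6 4 7 5 2 1 3.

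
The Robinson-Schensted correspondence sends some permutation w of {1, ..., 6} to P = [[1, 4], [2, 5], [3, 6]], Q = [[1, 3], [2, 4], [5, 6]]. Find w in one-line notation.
Reverse the RSK construction: for i from n down to 1, find the cell of Q containing i, remove the entry at that cell from P, and reverse-bump it up through P; the value ejected from row 1 is w(i).

Step i=6: Q has 6 at row 3, column 2; remove 6 from row 3 of P and reverse-bump: 6 enters row 2 and ejects 5; 5 enters row 1 and ejects 4. So w(6) = 4. P is now [[1, 5], [2, 6], [3]].
Step i=5: Q has 5 at row 3, column 1; remove 3 from row 3 of P and reverse-bump: 3 enters row 2 and ejects 2; 2 enters row 1 and ejects 1. So w(5) = 1. P is now [[2, 5], [3, 6]].
Step i=4: Q has 4 at row 2, column 2; remove 6 from row 2 of P and reverse-bump: 6 enters row 1 and ejects 5. So w(4) = 5. P is now [[2, 6], [3]].
Step i=3: Q has 3 at row 1, column 2; remove that cell from P, ejecting 6. So w(3) = 6. P is now [[2], [3]].
Step i=2: Q has 2 at row 2, column 1; remove 3 from row 2 of P and reverse-bump: 3 enters row 1 and ejects 2. So w(2) = 2. P is now [[3]].
Step i=1: Q has 1 at row 1, column 1; remove that cell from P, ejecting 3. So w(1) = 3. P is now [].

So w = 3 2 6 5 1 4.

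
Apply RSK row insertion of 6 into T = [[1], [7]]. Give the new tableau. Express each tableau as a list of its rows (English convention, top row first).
[[1, 6], [7]]

6 is larger than every entry of row 1, so it is appended to row 1. The new tableau is [[1, 6], [7]].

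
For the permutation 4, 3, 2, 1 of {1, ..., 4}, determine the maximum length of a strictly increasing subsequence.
1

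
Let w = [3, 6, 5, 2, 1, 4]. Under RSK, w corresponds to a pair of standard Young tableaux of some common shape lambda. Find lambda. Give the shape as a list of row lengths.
Row-insert each entry into an empty tableau.

After inserting 3: P = [[3]].
After inserting 6: P = [[3, 6]].
After inserting 5: P = [[3, 5], [6]].
After inserting 2: P = [[2, 5], [3], [6]].
After inserting 1: P = [[1, 5], [2], [3], [6]].
After inserting 4: P = [[1, 4], [2, 5], [3], [6]].

The final insertion tableau P = [[1, 4], [2, 5], [3], [6]] has shape [2, 2, 1, 1].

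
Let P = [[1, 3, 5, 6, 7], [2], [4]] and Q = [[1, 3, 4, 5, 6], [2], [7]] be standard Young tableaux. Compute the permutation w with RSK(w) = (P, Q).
4 2 3 5 6 7 1

Reverse the RSK construction: for i from n down to 1, find the cell of Q containing i, remove the entry at that cell from P, and reverse-bump it up through P; the value ejected from row 1 is w(i).

Step i=7: Q has 7 at row 3, column 1; remove 4 from row 3 of P and reverse-bump: 4 enters row 2 and ejects 2; 2 enters row 1 and ejects 1. So w(7) = 1. P is now [[2, 3, 5, 6, 7], [4]].
Step i=6: Q has 6 at row 1, column 5; remove that cell from P, ejecting 7. So w(6) = 7. P is now [[2, 3, 5, 6], [4]].
Step i=5: Q has 5 at row 1, column 4; remove that cell from P, ejecting 6. So w(5) = 6. P is now [[2, 3, 5], [4]].
Step i=4: Q has 4 at row 1, column 3; remove that cell from P, ejecting 5. So w(4) = 5. P is now [[2, 3], [4]].
Step i=3: Q has 3 at row 1, column 2; remove that cell from P, ejecting 3. So w(3) = 3. P is now [[2], [4]].
Step i=2: Q has 2 at row 2, column 1; remove 4 from row 2 of P and reverse-bump: 4 enters row 1 and ejects 2. So w(2) = 2. P is now [[4]].
Step i=1: Q has 1 at row 1, column 1; remove that cell from P, ejecting 4. So w(1) = 4. P is now [].

So w = 4 2 3 5 6 7 1.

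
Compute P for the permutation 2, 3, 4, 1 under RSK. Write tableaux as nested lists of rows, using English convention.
P = [[1, 3, 4], [2]]

Insert 2: appended to row 1. P = [[2]].
Insert 3: appended to row 1. P = [[2, 3]].
Insert 4: appended to row 1. P = [[2, 3, 4]].
Insert 1: 1 bumps 2 from row 1; 2 starts row 2. P = [[1, 3, 4], [2]].

So P = [[1, 3, 4], [2]].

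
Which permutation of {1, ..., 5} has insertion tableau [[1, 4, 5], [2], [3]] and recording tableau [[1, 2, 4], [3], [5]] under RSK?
Reverse the RSK construction: for i from n down to 1, find the cell of Q containing i, remove the entry at that cell from P, and reverse-bump it up through P; the value ejected from row 1 is w(i).

Step i=5: Q has 5 at row 3, column 1; remove 3 from row 3 of P and reverse-bump: 3 enters row 2 and ejects 2; 2 enters row 1 and ejects 1. So w(5) = 1. P is now [[2, 4, 5], [3]].
Step i=4: Q has 4 at row 1, column 3; remove that cell from P, ejecting 5. So w(4) = 5. P is now [[2, 4], [3]].
Step i=3: Q has 3 at row 2, column 1; remove 3 from row 2 of P and reverse-bump: 3 enters row 1 and ejects 2. So w(3) = 2. P is now [[3, 4]].
Step i=2: Q has 2 at row 1, column 2; remove that cell from P, ejecting 4. So w(2) = 4. P is now [[3]].
Step i=1: Q has 1 at row 1, column 1; remove that cell from P, ejecting 3. So w(1) = 3. P is now [].

So w = 3 4 2 5 1.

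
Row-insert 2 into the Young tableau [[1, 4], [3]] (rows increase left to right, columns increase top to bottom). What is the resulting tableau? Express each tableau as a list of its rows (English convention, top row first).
[[1, 2], [3, 4]]

In row 1, 2 replaces 4 (the leftmost entry greater than 2); 4 is bumped to row 2. 4 is appended to row 2. The new tableau is [[1, 2], [3, 4]].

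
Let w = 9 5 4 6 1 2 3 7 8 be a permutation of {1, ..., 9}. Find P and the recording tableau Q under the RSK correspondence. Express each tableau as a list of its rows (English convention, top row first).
Insert each entry of the permutation into P by Schensted row insertion, recording in Q the position of each new cell.

Insert 9: appended to row 1. P = [[9]].
Insert 5: 5 bumps 9 from row 1; 9 starts row 2. P = [[5], [9]].
Insert 4: 4 bumps 5 from row 1; 5 bumps 9 from row 2; 9 starts row 3. P = [[4], [5], [9]].
Insert 6: appended to row 1. P = [[4, 6], [5], [9]].
Insert 1: 1 bumps 4 from row 1; 4 bumps 5 from row 2; 5 bumps 9 from row 3; 9 starts row 4. P = [[1, 6], [4], [5], [9]].
Insert 2: 2 bumps 6 from row 1; 6 appends to row 2. P = [[1, 2], [4, 6], [5], [9]].
Insert 3: appended to row 1. P = [[1, 2, 3], [4, 6], [5], [9]].
Insert 7: appended to row 1. P = [[1, 2, 3, 7], [4, 6], [5], [9]].
Insert 8: appended to row 1. P = [[1, 2, 3, 7, 8], [4, 6], [5], [9]].

So P = [[1, 2, 3, 7, 8], [4, 6], [5], [9]], Q = [[1, 4, 7, 8, 9], [2, 6], [3], [5]].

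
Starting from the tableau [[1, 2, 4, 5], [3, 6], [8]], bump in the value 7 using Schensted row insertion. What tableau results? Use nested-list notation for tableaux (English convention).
7 is larger than every entry of row 1, so it is appended to row 1. The new tableau is [[1, 2, 4, 5, 7], [3, 6], [8]].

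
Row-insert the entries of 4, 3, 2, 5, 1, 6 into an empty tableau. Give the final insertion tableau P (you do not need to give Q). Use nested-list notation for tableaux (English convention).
P = [[1, 5, 6], [2], [3], [4]]

Insert 4: appended to row 1. P = [[4]].
Insert 3: 3 bumps 4 from row 1; 4 starts row 2. P = [[3], [4]].
Insert 2: 2 bumps 3 from row 1; 3 bumps 4 from row 2; 4 starts row 3. P = [[2], [3], [4]].
Insert 5: appended to row 1. P = [[2, 5], [3], [4]].
Insert 1: 1 bumps 2 from row 1; 2 bumps 3 from row 2; 3 bumps 4 from row 3; 4 starts row 4. P = [[1, 5], [2], [3], [4]].
Insert 6: appended to row 1. P = [[1, 5, 6], [2], [3], [4]].

So P = [[1, 5, 6], [2], [3], [4]].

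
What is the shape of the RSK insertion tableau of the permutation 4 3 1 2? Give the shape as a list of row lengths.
RSK row insertion gives P = [[1, 2], [3], [4]], which has shape [2, 1, 1].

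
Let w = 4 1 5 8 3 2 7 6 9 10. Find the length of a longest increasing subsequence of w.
5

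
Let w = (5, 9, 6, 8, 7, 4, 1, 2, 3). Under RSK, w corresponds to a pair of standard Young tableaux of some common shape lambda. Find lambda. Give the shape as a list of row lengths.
[3, 3, 1, 1, 1]

Row-insert each entry into an empty tableau.

After inserting 5: P = [[5]].
After inserting 9: P = [[5, 9]].
After inserting 6: P = [[5, 6], [9]].
After inserting 8: P = [[5, 6, 8], [9]].
After inserting 7: P = [[5, 6, 7], [8], [9]].
After inserting 4: P = [[4, 6, 7], [5], [8], [9]].
After inserting 1: P = [[1, 6, 7], [4], [5], [8], [9]].
After inserting 2: P = [[1, 2, 7], [4, 6], [5], [8], [9]].
After inserting 3: P = [[1, 2, 3], [4, 6, 7], [5], [8], [9]].

The final insertion tableau P = [[1, 2, 3], [4, 6, 7], [5], [8], [9]] has shape [3, 3, 1, 1, 1].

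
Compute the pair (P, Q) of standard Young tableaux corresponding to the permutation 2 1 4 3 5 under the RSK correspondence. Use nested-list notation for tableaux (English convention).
Insert each entry of the permutation into P by Schensted row insertion, recording in Q the position of each new cell.

Insert 2: appended to row 1. P = [[2]], Q = [[1]].
Insert 1: 1 bumps 2 from row 1; 2 starts row 2. P = [[1], [2]], Q = [[1], [2]].
Insert 4: appended to row 1. P = [[1, 4], [2]], Q = [[1, 3], [2]].
Insert 3: 3 bumps 4 from row 1; 4 appends to row 2. P = [[1, 3], [2, 4]], Q = [[1, 3], [2, 4]].
Insert 5: appended to row 1. P = [[1, 3, 5], [2, 4]], Q = [[1, 3, 5], [2, 4]].

So P = [[1, 3, 5], [2, 4]], Q = [[1, 3, 5], [2, 4]].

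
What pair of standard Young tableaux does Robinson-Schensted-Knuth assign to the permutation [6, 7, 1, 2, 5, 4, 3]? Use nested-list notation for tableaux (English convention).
Insert each entry of the permutation into P by Schensted row insertion, recording in Q the position of each new cell.

After inserting 6: P = [[6]].
After inserting 7: P = [[6, 7]].
After inserting 1: P = [[1, 7], [6]].
After inserting 2: P = [[1, 2], [6, 7]].
After inserting 5: P = [[1, 2, 5], [6, 7]].
After inserting 4: P = [[1, 2, 4], [5, 7], [6]].
After inserting 3: P = [[1, 2, 3], [4, 7], [5], [6]].

So P = [[1, 2, 3], [4, 7], [5], [6]], Q = [[1, 2, 5], [3, 4], [6], [7]].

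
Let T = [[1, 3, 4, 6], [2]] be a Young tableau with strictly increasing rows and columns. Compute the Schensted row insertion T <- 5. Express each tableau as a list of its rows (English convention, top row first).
[[1, 3, 4, 5], [2, 6]]

In row 1, 5 replaces 6 (the leftmost entry greater than 5); 6 is bumped to row 2. 6 is appended to row 2. The new tableau is [[1, 3, 4, 5], [2, 6]].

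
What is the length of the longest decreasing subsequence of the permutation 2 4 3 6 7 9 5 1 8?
3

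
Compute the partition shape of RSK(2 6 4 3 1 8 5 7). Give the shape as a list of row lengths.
Row-insert each entry into an empty tableau.

After inserting 2: P = [[2]].
After inserting 6: P = [[2, 6]].
After inserting 4: P = [[2, 4], [6]].
After inserting 3: P = [[2, 3], [4], [6]].
After inserting 1: P = [[1, 3], [2], [4], [6]].
After inserting 8: P = [[1, 3, 8], [2], [4], [6]].
After inserting 5: P = [[1, 3, 5], [2, 8], [4], [6]].
After inserting 7: P = [[1, 3, 5, 7], [2, 8], [4], [6]].

The final insertion tableau P = [[1, 3, 5, 7], [2, 8], [4], [6]] has shape [4, 2, 1, 1].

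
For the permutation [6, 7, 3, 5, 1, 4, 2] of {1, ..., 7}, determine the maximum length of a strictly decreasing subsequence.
4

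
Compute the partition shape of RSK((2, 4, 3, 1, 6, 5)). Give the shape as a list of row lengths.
[3, 2, 1]

RSK row insertion gives P = [[1, 3, 5], [2, 6], [4]], which has shape [3, 2, 1].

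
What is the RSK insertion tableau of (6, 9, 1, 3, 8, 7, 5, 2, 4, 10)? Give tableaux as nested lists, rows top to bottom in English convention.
Insert 6: appended to row 1. P = [[6]].
Insert 9: appended to row 1. P = [[6, 9]].
Insert 1: 1 bumps 6 from row 1; 6 starts row 2. P = [[1, 9], [6]].
Insert 3: 3 bumps 9 from row 1; 9 appends to row 2. P = [[1, 3], [6, 9]].
Insert 8: appended to row 1. P = [[1, 3, 8], [6, 9]].
Insert 7: 7 bumps 8 from row 1; 8 bumps 9 from row 2; 9 starts row 3. P = [[1, 3, 7], [6, 8], [9]].
Insert 5: 5 bumps 7 from row 1; 7 bumps 8 from row 2; 8 bumps 9 from row 3; 9 starts row 4. P = [[1, 3, 5], [6, 7], [8], [9]].
Insert 2: 2 bumps 3 from row 1; 3 bumps 6 from row 2; 6 bumps 8 from row 3; 8 bumps 9 from row 4; 9 starts row 5. P = [[1, 2, 5], [3, 7], [6], [8], [9]].
Insert 4: 4 bumps 5 from row 1; 5 bumps 7 from row 2; 7 appends to row 3. P = [[1, 2, 4], [3, 5], [6, 7], [8], [9]].
Insert 10: appended to row 1. P = [[1, 2, 4, 10], [3, 5], [6, 7], [8], [9]].

So P = [[1, 2, 4, 10], [3, 5], [6, 7], [8], [9]].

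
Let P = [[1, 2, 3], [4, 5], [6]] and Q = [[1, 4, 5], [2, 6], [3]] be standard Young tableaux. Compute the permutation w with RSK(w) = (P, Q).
Reverse the RSK construction: for i from n down to 1, find the cell of Q containing i, remove the entry at that cell from P, and reverse-bump it up through P; the value ejected from row 1 is w(i).

Step i=6: Q has 6 at row 2, column 2; remove 5 from row 2 of P and reverse-bump: 5 enters row 1 and ejects 3. So w(6) = 3. P is now [[1, 2, 5], [4], [6]].
Step i=5: Q has 5 at row 1, column 3; remove that cell from P, ejecting 5. So w(5) = 5. P is now [[1, 2], [4], [6]].
Step i=4: Q has 4 at row 1, column 2; remove that cell from P, ejecting 2. So w(4) = 2. P is now [[1], [4], [6]].
Step i=3: Q has 3 at row 3, column 1; remove 6 from row 3 of P and reverse-bump: 6 enters row 2 and ejects 4; 4 enters row 1 and ejects 1. So w(3) = 1. P is now [[4], [6]].
Step i=2: Q has 2 at row 2, column 1; remove 6 from row 2 of P and reverse-bump: 6 enters row 1 and ejects 4. So w(2) = 4. P is now [[6]].
Step i=1: Q has 1 at row 1, column 1; remove that cell from P, ejecting 6. So w(1) = 6. P is now [].

So w = 6 4 1 2 5 3.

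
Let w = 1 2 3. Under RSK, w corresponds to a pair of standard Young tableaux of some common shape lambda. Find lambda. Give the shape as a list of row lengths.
Row-insert each entry into an empty tableau.

After inserting 1: P = [[1]].
After inserting 2: P = [[1, 2]].
After inserting 3: P = [[1, 2, 3]].

The final insertion tableau P = [[1, 2, 3]] has shape [3].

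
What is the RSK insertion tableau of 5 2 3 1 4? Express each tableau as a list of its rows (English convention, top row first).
P = [[1, 3, 4], [2], [5]]

Insert 5: appended to row 1. P = [[5]].
Insert 2: 2 bumps 5 from row 1; 5 starts row 2. P = [[2], [5]].
Insert 3: appended to row 1. P = [[2, 3], [5]].
Insert 1: 1 bumps 2 from row 1; 2 bumps 5 from row 2; 5 starts row 3. P = [[1, 3], [2], [5]].
Insert 4: appended to row 1. P = [[1, 3, 4], [2], [5]].

So P = [[1, 3, 4], [2], [5]].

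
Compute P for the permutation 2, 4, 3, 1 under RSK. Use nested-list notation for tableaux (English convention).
P = [[1, 3], [2], [4]]

Insert 2: appended to row 1. P = [[2]].
Insert 4: appended to row 1. P = [[2, 4]].
Insert 3: 3 bumps 4 from row 1; 4 starts row 2. P = [[2, 3], [4]].
Insert 1: 1 bumps 2 from row 1; 2 bumps 4 from row 2; 4 starts row 3. P = [[1, 3], [2], [4]].

So P = [[1, 3], [2], [4]].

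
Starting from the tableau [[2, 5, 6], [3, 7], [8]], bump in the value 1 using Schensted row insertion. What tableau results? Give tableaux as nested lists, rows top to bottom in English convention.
In row 1, 1 replaces 2 (the leftmost entry greater than 1); 2 is bumped to row 2. In row 2, 2 replaces 3 (the leftmost entry greater than 2); 3 is bumped to row 3. In row 3, 3 replaces 8 (the leftmost entry greater than 3); 8 is bumped to row 4. 8 starts a new row 4. The new tableau is [[1, 5, 6], [2, 7], [3], [8]].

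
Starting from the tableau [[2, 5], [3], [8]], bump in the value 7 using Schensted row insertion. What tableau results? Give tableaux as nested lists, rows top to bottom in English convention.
[[2, 5, 7], [3], [8]]

7 is larger than every entry of row 1, so it is appended to row 1. The new tableau is [[2, 5, 7], [3], [8]].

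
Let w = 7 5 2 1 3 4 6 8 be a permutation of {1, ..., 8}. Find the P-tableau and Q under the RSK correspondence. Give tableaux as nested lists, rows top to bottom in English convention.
P = [[1, 3, 4, 6, 8], [2], [5], [7]], Q = [[1, 5, 6, 7, 8], [2], [3], [4]]

Insert each entry of the permutation into P by Schensted row insertion, recording in Q the position of each new cell.

Insert 7: appended to row 1. P = [[7]].
Insert 5: 5 bumps 7 from row 1; 7 starts row 2. P = [[5], [7]].
Insert 2: 2 bumps 5 from row 1; 5 bumps 7 from row 2; 7 starts row 3. P = [[2], [5], [7]].
Insert 1: 1 bumps 2 from row 1; 2 bumps 5 from row 2; 5 bumps 7 from row 3; 7 starts row 4. P = [[1], [2], [5], [7]].
Insert 3: appended to row 1. P = [[1, 3], [2], [5], [7]].
Insert 4: appended to row 1. P = [[1, 3, 4], [2], [5], [7]].
Insert 6: appended to row 1. P = [[1, 3, 4, 6], [2], [5], [7]].
Insert 8: appended to row 1. P = [[1, 3, 4, 6, 8], [2], [5], [7]].

So P = [[1, 3, 4, 6, 8], [2], [5], [7]], Q = [[1, 5, 6, 7, 8], [2], [3], [4]].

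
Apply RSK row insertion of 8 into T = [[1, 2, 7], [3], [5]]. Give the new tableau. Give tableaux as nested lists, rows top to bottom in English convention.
8 is larger than every entry of row 1, so it is appended to row 1. The new tableau is [[1, 2, 7, 8], [3], [5]].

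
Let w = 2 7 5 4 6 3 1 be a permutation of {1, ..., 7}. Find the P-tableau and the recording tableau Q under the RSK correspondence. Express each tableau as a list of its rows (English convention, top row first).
Insert each entry of the permutation into P by Schensted row insertion, recording in Q the position of each new cell.

Insert 2: appended to row 1. P = [[2]].
Insert 7: appended to row 1. P = [[2, 7]].
Insert 5: 5 bumps 7 from row 1; 7 starts row 2. P = [[2, 5], [7]].
Insert 4: 4 bumps 5 from row 1; 5 bumps 7 from row 2; 7 starts row 3. P = [[2, 4], [5], [7]].
Insert 6: appended to row 1. P = [[2, 4, 6], [5], [7]].
Insert 3: 3 bumps 4 from row 1; 4 bumps 5 from row 2; 5 bumps 7 from row 3; 7 starts row 4. P = [[2, 3, 6], [4], [5], [7]].
Insert 1: 1 bumps 2 from row 1; 2 bumps 4 from row 2; 4 bumps 5 from row 3; 5 bumps 7 from row 4; 7 starts row 5. P = [[1, 3, 6], [2], [4], [5], [7]].

So P = [[1, 3, 6], [2], [4], [5], [7]], Q = [[1, 2, 5], [3], [4], [6], [7]].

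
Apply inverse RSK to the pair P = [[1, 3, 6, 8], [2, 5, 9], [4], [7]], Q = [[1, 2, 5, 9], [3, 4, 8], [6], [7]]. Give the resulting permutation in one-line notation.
Reverse the RSK construction: for i from n down to 1, find the cell of Q containing i, remove the entry at that cell from P, and reverse-bump it up through P; the value ejected from row 1 is w(i).

Step i=9: Q has 9 at row 1, column 4; remove that cell from P, ejecting 8. So w(9) = 8. P is now [[1, 3, 6], [2, 5, 9], [4], [7]].
Step i=8: Q has 8 at row 2, column 3; remove 9 from row 2 of P and reverse-bump: 9 enters row 1 and ejects 6. So w(8) = 6. P is now [[1, 3, 9], [2, 5], [4], [7]].
Step i=7: Q has 7 at row 4, column 1; remove 7 from row 4 of P and reverse-bump: 7 enters row 3 and ejects 4; 4 enters row 2 and ejects 2; 2 enters row 1 and ejects 1. So w(7) = 1. P is now [[2, 3, 9], [4, 5], [7]].
Step i=6: Q has 6 at row 3, column 1; remove 7 from row 3 of P and reverse-bump: 7 enters row 2 and ejects 5; 5 enters row 1 and ejects 3. So w(6) = 3. P is now [[2, 5, 9], [4, 7]].
Step i=5: Q has 5 at row 1, column 3; remove that cell from P, ejecting 9. So w(5) = 9. P is now [[2, 5], [4, 7]].
Step i=4: Q has 4 at row 2, column 2; remove 7 from row 2 of P and reverse-bump: 7 enters row 1 and ejects 5. So w(4) = 5. P is now [[2, 7], [4]].
Step i=3: Q has 3 at row 2, column 1; remove 4 from row 2 of P and reverse-bump: 4 enters row 1 and ejects 2. So w(3) = 2. P is now [[4, 7]].
Step i=2: Q has 2 at row 1, column 2; remove that cell from P, ejecting 7. So w(2) = 7. P is now [[4]].
Step i=1: Q has 1 at row 1, column 1; remove that cell from P, ejecting 4. So w(1) = 4. P is now [].

So w = 4 7 2 5 9 3 1 6 8.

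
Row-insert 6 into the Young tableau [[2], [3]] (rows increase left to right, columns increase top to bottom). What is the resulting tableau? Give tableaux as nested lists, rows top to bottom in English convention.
6 is larger than every entry of row 1, so it is appended to row 1. The new tableau is [[2, 6], [3]].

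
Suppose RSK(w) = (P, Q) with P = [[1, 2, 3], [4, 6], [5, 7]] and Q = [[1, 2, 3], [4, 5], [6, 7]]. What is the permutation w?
Reverse the RSK construction: for i from n down to 1, find the cell of Q containing i, remove the entry at that cell from P, and reverse-bump it up through P; the value ejected from row 1 is w(i).

Step i=7: Q has 7 at row 3, column 2; remove 7 from row 3 of P and reverse-bump: 7 enters row 2 and ejects 6; 6 enters row 1 and ejects 3. So w(7) = 3. P is now [[1, 2, 6], [4, 7], [5]].
Step i=6: Q has 6 at row 3, column 1; remove 5 from row 3 of P and reverse-bump: 5 enters row 2 and ejects 4; 4 enters row 1 and ejects 2. So w(6) = 2. P is now [[1, 4, 6], [5, 7]].
Step i=5: Q has 5 at row 2, column 2; remove 7 from row 2 of P and reverse-bump: 7 enters row 1 and ejects 6. So w(5) = 6. P is now [[1, 4, 7], [5]].
Step i=4: Q has 4 at row 2, column 1; remove 5 from row 2 of P and reverse-bump: 5 enters row 1 and ejects 4. So w(4) = 4. P is now [[1, 5, 7]].
Step i=3: Q has 3 at row 1, column 3; remove that cell from P, ejecting 7. So w(3) = 7. P is now [[1, 5]].
Step i=2: Q has 2 at row 1, column 2; remove that cell from P, ejecting 5. So w(2) = 5. P is now [[1]].
Step i=1: Q has 1 at row 1, column 1; remove that cell from P, ejecting 1. So w(1) = 1. P is now [].

So w = 1 5 7 4 6 2 3.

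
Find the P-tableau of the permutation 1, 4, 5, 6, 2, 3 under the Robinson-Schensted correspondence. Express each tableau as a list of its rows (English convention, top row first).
P = [[1, 2, 3, 6], [4, 5]]

Insert 1: appended to row 1. P = [[1]].
Insert 4: appended to row 1. P = [[1, 4]].
Insert 5: appended to row 1. P = [[1, 4, 5]].
Insert 6: appended to row 1. P = [[1, 4, 5, 6]].
Insert 2: 2 bumps 4 from row 1; 4 starts row 2. P = [[1, 2, 5, 6], [4]].
Insert 3: 3 bumps 5 from row 1; 5 appends to row 2. P = [[1, 2, 3, 6], [4, 5]].

So P = [[1, 2, 3, 6], [4, 5]].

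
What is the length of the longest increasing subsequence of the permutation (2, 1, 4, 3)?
2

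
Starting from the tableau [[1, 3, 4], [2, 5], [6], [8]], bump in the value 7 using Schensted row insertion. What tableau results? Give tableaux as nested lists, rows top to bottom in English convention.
7 is larger than every entry of row 1, so it is appended to row 1. The new tableau is [[1, 3, 4, 7], [2, 5], [6], [8]].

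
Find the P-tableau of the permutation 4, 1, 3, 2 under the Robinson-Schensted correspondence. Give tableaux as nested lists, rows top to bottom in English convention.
After inserting 4: P = [[4]].
After inserting 1: P = [[1], [4]].
After inserting 3: P = [[1, 3], [4]].
After inserting 2: P = [[1, 2], [3], [4]].

So P = [[1, 2], [3], [4]].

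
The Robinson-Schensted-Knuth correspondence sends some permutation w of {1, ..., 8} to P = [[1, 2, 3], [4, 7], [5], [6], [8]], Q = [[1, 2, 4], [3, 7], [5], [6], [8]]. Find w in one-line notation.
1 8 6 7 5 2 4 3

Reverse RSK: for i = n, n-1, ..., 1, locate i in Q, remove the corresponding corner cell from P, and reverse-bump its entry up through P; the value ejected from row 1 is w(i).

So w = 1 8 6 7 5 2 4 3.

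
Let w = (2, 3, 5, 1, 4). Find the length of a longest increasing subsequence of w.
3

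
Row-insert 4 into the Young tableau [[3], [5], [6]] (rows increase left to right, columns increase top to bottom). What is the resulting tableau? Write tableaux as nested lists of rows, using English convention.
[[3, 4], [5], [6]]

4 is larger than every entry of row 1, so it is appended to row 1. The new tableau is [[3, 4], [5], [6]].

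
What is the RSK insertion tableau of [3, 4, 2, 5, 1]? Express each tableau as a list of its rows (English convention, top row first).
Insert 3: appended to row 1. P = [[3]].
Insert 4: appended to row 1. P = [[3, 4]].
Insert 2: 2 bumps 3 from row 1; 3 starts row 2. P = [[2, 4], [3]].
Insert 5: appended to row 1. P = [[2, 4, 5], [3]].
Insert 1: 1 bumps 2 from row 1; 2 bumps 3 from row 2; 3 starts row 3. P = [[1, 4, 5], [2], [3]].

So P = [[1, 4, 5], [2], [3]].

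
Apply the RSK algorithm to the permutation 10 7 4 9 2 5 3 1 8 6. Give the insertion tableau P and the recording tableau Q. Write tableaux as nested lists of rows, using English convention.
P = [[1, 3, 6], [2, 5, 8], [4, 9], [7], [10]], Q = [[1, 4, 9], [2, 6, 10], [3, 7], [5], [8]]

Insert each entry of the permutation into P by Schensted row insertion, recording in Q the position of each new cell.

Insert 10: appended to row 1. P = [[10]].
Insert 7: 7 bumps 10 from row 1; 10 starts row 2. P = [[7], [10]].
Insert 4: 4 bumps 7 from row 1; 7 bumps 10 from row 2; 10 starts row 3. P = [[4], [7], [10]].
Insert 9: appended to row 1. P = [[4, 9], [7], [10]].
Insert 2: 2 bumps 4 from row 1; 4 bumps 7 from row 2; 7 bumps 10 from row 3; 10 starts row 4. P = [[2, 9], [4], [7], [10]].
Insert 5: 5 bumps 9 from row 1; 9 appends to row 2. P = [[2, 5], [4, 9], [7], [10]].
Insert 3: 3 bumps 5 from row 1; 5 bumps 9 from row 2; 9 appends to row 3. P = [[2, 3], [4, 5], [7, 9], [10]].
Insert 1: 1 bumps 2 from row 1; 2 bumps 4 from row 2; 4 bumps 7 from row 3; 7 bumps 10 from row 4; 10 starts row 5. P = [[1, 3], [2, 5], [4, 9], [7], [10]].
Insert 8: appended to row 1. P = [[1, 3, 8], [2, 5], [4, 9], [7], [10]].
Insert 6: 6 bumps 8 from row 1; 8 appends to row 2. P = [[1, 3, 6], [2, 5, 8], [4, 9], [7], [10]].

So P = [[1, 3, 6], [2, 5, 8], [4, 9], [7], [10]], Q = [[1, 4, 9], [2, 6, 10], [3, 7], [5], [8]].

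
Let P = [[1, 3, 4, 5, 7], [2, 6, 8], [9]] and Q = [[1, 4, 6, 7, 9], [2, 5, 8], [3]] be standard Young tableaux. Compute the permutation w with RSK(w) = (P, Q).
Reverse the RSK construction: for i from n down to 1, find the cell of Q containing i, remove the entry at that cell from P, and reverse-bump it up through P; the value ejected from row 1 is w(i).

Step i=9: Q has 9 at row 1, column 5; remove that cell from P, ejecting 7. So w(9) = 7. P is now [[1, 3, 4, 5], [2, 6, 8], [9]].
Step i=8: Q has 8 at row 2, column 3; remove 8 from row 2 of P and reverse-bump: 8 enters row 1 and ejects 5. So w(8) = 5. P is now [[1, 3, 4, 8], [2, 6], [9]].
Step i=7: Q has 7 at row 1, column 4; remove that cell from P, ejecting 8. So w(7) = 8. P is now [[1, 3, 4], [2, 6], [9]].
Step i=6: Q has 6 at row 1, column 3; remove that cell from P, ejecting 4. So w(6) = 4. P is now [[1, 3], [2, 6], [9]].
Step i=5: Q has 5 at row 2, column 2; remove 6 from row 2 of P and reverse-bump: 6 enters row 1 and ejects 3. So w(5) = 3. P is now [[1, 6], [2], [9]].
Step i=4: Q has 4 at row 1, column 2; remove that cell from P, ejecting 6. So w(4) = 6. P is now [[1], [2], [9]].
Step i=3: Q has 3 at row 3, column 1; remove 9 from row 3 of P and reverse-bump: 9 enters row 2 and ejects 2; 2 enters row 1 and ejects 1. So w(3) = 1. P is now [[2], [9]].
Step i=2: Q has 2 at row 2, column 1; remove 9 from row 2 of P and reverse-bump: 9 enters row 1 and ejects 2. So w(2) = 2. P is now [[9]].
Step i=1: Q has 1 at row 1, column 1; remove that cell from P, ejecting 9. So w(1) = 9. P is now [].

So w = 9 2 1 6 3 4 8 5 7.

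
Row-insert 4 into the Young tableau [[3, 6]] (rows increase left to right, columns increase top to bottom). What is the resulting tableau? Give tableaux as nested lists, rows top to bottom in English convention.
[[3, 4], [6]]

In row 1, 4 replaces 6 (the leftmost entry greater than 4); 6 is bumped to row 2. 6 starts a new row 2. The new tableau is [[3, 4], [6]].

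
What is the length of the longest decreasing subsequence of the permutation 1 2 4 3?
2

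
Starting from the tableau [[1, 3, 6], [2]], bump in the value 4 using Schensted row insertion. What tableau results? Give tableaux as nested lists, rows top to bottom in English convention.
[[1, 3, 4], [2, 6]]

In row 1, 4 replaces 6 (the leftmost entry greater than 4); 6 is bumped to row 2. 6 is appended to row 2. The new tableau is [[1, 3, 4], [2, 6]].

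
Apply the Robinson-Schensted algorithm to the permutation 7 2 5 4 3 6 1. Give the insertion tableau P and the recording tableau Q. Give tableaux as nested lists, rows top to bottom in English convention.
Insert each entry of the permutation into P by Schensted row insertion, recording in Q the position of each new cell.

Insert 7: appended to row 1. P = [[7]], Q = [[1]].
Insert 2: 2 bumps 7 from row 1; 7 starts row 2. P = [[2], [7]], Q = [[1], [2]].
Insert 5: appended to row 1. P = [[2, 5], [7]], Q = [[1, 3], [2]].
Insert 4: 4 bumps 5 from row 1; 5 bumps 7 from row 2; 7 starts row 3. P = [[2, 4], [5], [7]], Q = [[1, 3], [2], [4]].
Insert 3: 3 bumps 4 from row 1; 4 bumps 5 from row 2; 5 bumps 7 from row 3; 7 starts row 4. P = [[2, 3], [4], [5], [7]], Q = [[1, 3], [2], [4], [5]].
Insert 6: appended to row 1. P = [[2, 3, 6], [4], [5], [7]], Q = [[1, 3, 6], [2], [4], [5]].
Insert 1: 1 bumps 2 from row 1; 2 bumps 4 from row 2; 4 bumps 5 from row 3; 5 bumps 7 from row 4; 7 starts row 5. P = [[1, 3, 6], [2], [4], [5], [7]], Q = [[1, 3, 6], [2], [4], [5], [7]].

So P = [[1, 3, 6], [2], [4], [5], [7]], Q = [[1, 3, 6], [2], [4], [5], [7]].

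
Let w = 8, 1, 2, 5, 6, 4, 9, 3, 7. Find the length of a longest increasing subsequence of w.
5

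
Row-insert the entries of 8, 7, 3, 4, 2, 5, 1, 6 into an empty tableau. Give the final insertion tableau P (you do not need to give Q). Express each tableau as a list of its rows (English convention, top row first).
P = [[1, 4, 5, 6], [2], [3], [7], [8]]

After inserting 8: P = [[8]].
After inserting 7: P = [[7], [8]].
After inserting 3: P = [[3], [7], [8]].
After inserting 4: P = [[3, 4], [7], [8]].
After inserting 2: P = [[2, 4], [3], [7], [8]].
After inserting 5: P = [[2, 4, 5], [3], [7], [8]].
After inserting 1: P = [[1, 4, 5], [2], [3], [7], [8]].
After inserting 6: P = [[1, 4, 5, 6], [2], [3], [7], [8]].

So P = [[1, 4, 5, 6], [2], [3], [7], [8]].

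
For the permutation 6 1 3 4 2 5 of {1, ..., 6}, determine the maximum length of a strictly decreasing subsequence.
3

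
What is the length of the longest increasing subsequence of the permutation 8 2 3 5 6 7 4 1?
5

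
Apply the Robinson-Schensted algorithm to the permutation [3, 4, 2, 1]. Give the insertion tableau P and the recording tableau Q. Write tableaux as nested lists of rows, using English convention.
P = [[1, 4], [2], [3]], Q = [[1, 2], [3], [4]]

Insert each entry of the permutation into P by Schensted row insertion, recording in Q the position of each new cell.

Insert 3: appended to row 1. P = [[3]], Q = [[1]].
Insert 4: appended to row 1. P = [[3, 4]], Q = [[1, 2]].
Insert 2: 2 bumps 3 from row 1; 3 starts row 2. P = [[2, 4], [3]], Q = [[1, 2], [3]].
Insert 1: 1 bumps 2 from row 1; 2 bumps 3 from row 2; 3 starts row 3. P = [[1, 4], [2], [3]], Q = [[1, 2], [3], [4]].

So P = [[1, 4], [2], [3]], Q = [[1, 2], [3], [4]].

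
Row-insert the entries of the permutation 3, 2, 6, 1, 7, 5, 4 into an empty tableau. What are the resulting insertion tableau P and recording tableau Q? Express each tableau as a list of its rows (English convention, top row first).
P = [[1, 4, 7], [2, 5], [3, 6]], Q = [[1, 3, 5], [2, 6], [4, 7]]

Insert each entry of the permutation into P by Schensted row insertion, recording in Q the position of each new cell.

Insert 3: appended to row 1. P = [[3]], Q = [[1]].
Insert 2: 2 bumps 3 from row 1; 3 starts row 2. P = [[2], [3]], Q = [[1], [2]].
Insert 6: appended to row 1. P = [[2, 6], [3]], Q = [[1, 3], [2]].
Insert 1: 1 bumps 2 from row 1; 2 bumps 3 from row 2; 3 starts row 3. P = [[1, 6], [2], [3]], Q = [[1, 3], [2], [4]].
Insert 7: appended to row 1. P = [[1, 6, 7], [2], [3]], Q = [[1, 3, 5], [2], [4]].
Insert 5: 5 bumps 6 from row 1; 6 appends to row 2. P = [[1, 5, 7], [2, 6], [3]], Q = [[1, 3, 5], [2, 6], [4]].
Insert 4: 4 bumps 5 from row 1; 5 bumps 6 from row 2; 6 appends to row 3. P = [[1, 4, 7], [2, 5], [3, 6]], Q = [[1, 3, 5], [2, 6], [4, 7]].

So P = [[1, 4, 7], [2, 5], [3, 6]], Q = [[1, 3, 5], [2, 6], [4, 7]].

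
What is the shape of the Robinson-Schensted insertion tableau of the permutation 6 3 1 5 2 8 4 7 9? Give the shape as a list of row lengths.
[5, 3, 1]

Row-insert each entry into an empty tableau.

After inserting 6: P = [[6]].
After inserting 3: P = [[3], [6]].
After inserting 1: P = [[1], [3], [6]].
After inserting 5: P = [[1, 5], [3], [6]].
After inserting 2: P = [[1, 2], [3, 5], [6]].
After inserting 8: P = [[1, 2, 8], [3, 5], [6]].
After inserting 4: P = [[1, 2, 4], [3, 5, 8], [6]].
After inserting 7: P = [[1, 2, 4, 7], [3, 5, 8], [6]].
After inserting 9: P = [[1, 2, 4, 7, 9], [3, 5, 8], [6]].

The final insertion tableau P = [[1, 2, 4, 7, 9], [3, 5, 8], [6]] has shape [5, 3, 1].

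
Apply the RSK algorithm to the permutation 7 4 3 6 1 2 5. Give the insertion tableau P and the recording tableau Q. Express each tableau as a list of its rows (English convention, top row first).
Insert each entry of the permutation into P by Schensted row insertion, recording in Q the position of each new cell.

After inserting 7: P = [[7]].
After inserting 4: P = [[4], [7]].
After inserting 3: P = [[3], [4], [7]].
After inserting 6: P = [[3, 6], [4], [7]].
After inserting 1: P = [[1, 6], [3], [4], [7]].
After inserting 2: P = [[1, 2], [3, 6], [4], [7]].
After inserting 5: P = [[1, 2, 5], [3, 6], [4], [7]].

So P = [[1, 2, 5], [3, 6], [4], [7]], Q = [[1, 4, 7], [2, 6], [3], [5]].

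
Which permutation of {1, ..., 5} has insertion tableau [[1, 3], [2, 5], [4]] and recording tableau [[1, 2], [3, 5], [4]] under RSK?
Reverse the RSK construction: for i from n down to 1, find the cell of Q containing i, remove the entry at that cell from P, and reverse-bump it up through P; the value ejected from row 1 is w(i).

Step i=5: Q has 5 at row 2, column 2; remove 5 from row 2 of P and reverse-bump: 5 enters row 1 and ejects 3. So w(5) = 3. P is now [[1, 5], [2], [4]].
Step i=4: Q has 4 at row 3, column 1; remove 4 from row 3 of P and reverse-bump: 4 enters row 2 and ejects 2; 2 enters row 1 and ejects 1. So w(4) = 1. P is now [[2, 5], [4]].
Step i=3: Q has 3 at row 2, column 1; remove 4 from row 2 of P and reverse-bump: 4 enters row 1 and ejects 2. So w(3) = 2. P is now [[4, 5]].
Step i=2: Q has 2 at row 1, column 2; remove that cell from P, ejecting 5. So w(2) = 5. P is now [[4]].
Step i=1: Q has 1 at row 1, column 1; remove that cell from P, ejecting 4. So w(1) = 4. P is now [].

So w = 4 5 2 1 3.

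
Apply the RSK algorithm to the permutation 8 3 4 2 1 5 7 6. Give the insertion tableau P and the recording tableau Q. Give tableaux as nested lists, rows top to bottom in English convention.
P = [[1, 4, 5, 6], [2, 7], [3], [8]], Q = [[1, 3, 6, 7], [2, 8], [4], [5]]

Insert each entry of the permutation into P by Schensted row insertion, recording in Q the position of each new cell.

Insert 8: appended to row 1. P = [[8]].
Insert 3: 3 bumps 8 from row 1; 8 starts row 2. P = [[3], [8]].
Insert 4: appended to row 1. P = [[3, 4], [8]].
Insert 2: 2 bumps 3 from row 1; 3 bumps 8 from row 2; 8 starts row 3. P = [[2, 4], [3], [8]].
Insert 1: 1 bumps 2 from row 1; 2 bumps 3 from row 2; 3 bumps 8 from row 3; 8 starts row 4. P = [[1, 4], [2], [3], [8]].
Insert 5: appended to row 1. P = [[1, 4, 5], [2], [3], [8]].
Insert 7: appended to row 1. P = [[1, 4, 5, 7], [2], [3], [8]].
Insert 6: 6 bumps 7 from row 1; 7 appends to row 2. P = [[1, 4, 5, 6], [2, 7], [3], [8]].

So P = [[1, 4, 5, 6], [2, 7], [3], [8]], Q = [[1, 3, 6, 7], [2, 8], [4], [5]].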